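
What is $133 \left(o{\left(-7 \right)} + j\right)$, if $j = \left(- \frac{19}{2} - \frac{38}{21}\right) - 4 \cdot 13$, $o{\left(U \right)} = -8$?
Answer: $- \frac{56905}{6} \approx -9484.2$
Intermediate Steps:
$j = - \frac{2659}{42}$ ($j = \left(\left(-19\right) \frac{1}{2} - \frac{38}{21}\right) - 52 = \left(- \frac{19}{2} - \frac{38}{21}\right) - 52 = - \frac{475}{42} - 52 = - \frac{2659}{42} \approx -63.31$)
$133 \left(o{\left(-7 \right)} + j\right) = 133 \left(-8 - \frac{2659}{42}\right) = 133 \left(- \frac{2995}{42}\right) = - \frac{56905}{6}$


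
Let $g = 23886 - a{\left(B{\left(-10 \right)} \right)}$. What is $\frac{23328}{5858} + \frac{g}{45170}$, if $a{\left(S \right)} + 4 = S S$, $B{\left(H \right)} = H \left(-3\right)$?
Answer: $\frac{59420059}{13230293} \approx 4.4912$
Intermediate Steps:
$B{\left(H \right)} = - 3 H$
$a{\left(S \right)} = -4 + S^{2}$ ($a{\left(S \right)} = -4 + S S = -4 + S^{2}$)
$g = 22990$ ($g = 23886 - \left(-4 + \left(\left(-3\right) \left(-10\right)\right)^{2}\right) = 23886 - \left(-4 + 30^{2}\right) = 23886 - \left(-4 + 900\right) = 23886 - 896 = 22990$)
$\frac{23328}{5858} + \frac{g}{45170} = \frac{23328}{5858} + \frac{22990}{45170} = 23328 \cdot \frac{1}{5858} + 22990 \cdot \frac{1}{45170} = \frac{11664}{2929} + \frac{2299}{4517} = \frac{59420059}{13230293}$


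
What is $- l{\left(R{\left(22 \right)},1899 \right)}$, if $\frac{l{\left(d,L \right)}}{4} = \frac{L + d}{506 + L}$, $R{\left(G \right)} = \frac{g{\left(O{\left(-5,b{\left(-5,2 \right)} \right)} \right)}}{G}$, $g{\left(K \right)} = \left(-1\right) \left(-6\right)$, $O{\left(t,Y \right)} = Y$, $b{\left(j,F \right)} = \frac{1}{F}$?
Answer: $- \frac{83568}{26455} \approx -3.1589$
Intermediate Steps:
$g{\left(K \right)} = 6$
$R{\left(G \right)} = \frac{6}{G}$
$l{\left(d,L \right)} = \frac{4 \left(L + d\right)}{506 + L}$ ($l{\left(d,L \right)} = 4 \frac{L + d}{506 + L} = \frac{4 \left(L + d\right)}{506 + L}$)
$- l{\left(R{\left(22 \right)},1899 \right)} = - \frac{4 \left(1899 + \frac{6}{22}\right)}{506 + 1899} = - \frac{4 \left(1899 + 6 \cdot \frac{1}{22}\right)}{2405} = - \frac{4 \left(1899 + \frac{3}{11}\right)}{2405} = - \frac{4 \cdot 20892}{2405 \cdot 11} = \left(-1\right) \frac{83568}{26455} = - \frac{83568}{26455}$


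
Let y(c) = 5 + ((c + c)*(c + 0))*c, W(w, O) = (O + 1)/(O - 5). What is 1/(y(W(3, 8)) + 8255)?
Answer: 1/8314 ≈ 0.00012028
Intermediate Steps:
W(w, O) = (1 + O)/(-5 + O)
y(c) = 5 + 2*c**3 (y(c) = 5 + ((2*c)*c)*c = 5 + (2*c**2)*c = 5 + 2*c**3)
1/(y(W(3, 8)) + 8255) = 1/((5 + 2*((1 + 8)/(-5 + 8))**3) + 8255) = 1/((5 + 2*(9/3)**3) + 8255) = 1/((5 + 2*((1/3)*9)**3) + 8255) = 1/((5 + 2*3**3) + 8255) = 1/((5 + 2*27) + 8255) = 1/((5 + 54) + 8255) = 1/(59 + 8255) = 1/8314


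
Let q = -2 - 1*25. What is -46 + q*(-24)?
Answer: 602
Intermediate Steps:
q = -27 (q = -2 - 25 = -27)
-46 + q*(-24) = -46 - 27*(-24) = -46 + 648 = 602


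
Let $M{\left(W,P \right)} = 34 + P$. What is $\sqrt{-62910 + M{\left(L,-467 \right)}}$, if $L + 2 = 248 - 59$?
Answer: $i \sqrt{63343} \approx 251.68 i$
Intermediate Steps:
$L = 187$ ($L = -2 + \left(248 - 59\right) = -2 + 189 = 187$)
$\sqrt{-62910 + M{\left(L,-467 \right)}} = \sqrt{-62910 + \left(34 - 467\right)} = \sqrt{-62910 - 433} = \sqrt{-63343} = i \sqrt{63343}$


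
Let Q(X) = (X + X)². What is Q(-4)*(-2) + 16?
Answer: -112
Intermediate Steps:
Q(X) = 4*X² (Q(X) = (2*X)² = 4*X²)
Q(-4)*(-2) + 16 = (4*(-4)²)*(-2) + 16 = (4*16)*(-2) + 16 = 64*(-2) + 16 = -128 + 16 = -112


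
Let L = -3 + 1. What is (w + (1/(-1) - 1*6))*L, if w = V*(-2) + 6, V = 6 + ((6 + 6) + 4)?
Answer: 90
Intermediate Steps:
V = 22 (V = 6 + (12 + 4) = 6 + 16 = 22)
w = -38 (w = 22*(-2) + 6 = -44 + 6 = -38)
L = -2
(w + (1/(-1) - 1*6))*L = (-38 + (1/(-1) - 1*6))*(-2) = (-38 + (-1 - 6))*(-2) = (-38 - 7)*(-2) = -45*(-2) = 90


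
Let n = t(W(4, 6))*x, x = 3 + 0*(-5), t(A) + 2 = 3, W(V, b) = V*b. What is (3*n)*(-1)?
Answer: -9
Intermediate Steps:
t(A) = 1 (t(A) = -2 + 3 = 1)
x = 3 (x = 3 + 0 = 3)
n = 3 (n = 1*3 = 3)
(3*n)*(-1) = (3*3)*(-1) = 9*(-1) = -9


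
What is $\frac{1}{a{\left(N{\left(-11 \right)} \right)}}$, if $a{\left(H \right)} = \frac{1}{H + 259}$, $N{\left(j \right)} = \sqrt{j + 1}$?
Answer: $259 + i \sqrt{10} \approx 259.0 + 3.1623 i$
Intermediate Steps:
$N{\left(j \right)} = \sqrt{1 + j}$
$a{\left(H \right)} = \frac{1}{259 + H}$
$\frac{1}{a{\left(N{\left(-11 \right)} \right)}} = \frac{1}{\frac{1}{259 + \sqrt{1 - 11}}} = \frac{1}{\frac{1}{259 + \sqrt{-10}}} = \frac{1}{\frac{1}{259 + i \sqrt{10}}} = 259 + i \sqrt{10}$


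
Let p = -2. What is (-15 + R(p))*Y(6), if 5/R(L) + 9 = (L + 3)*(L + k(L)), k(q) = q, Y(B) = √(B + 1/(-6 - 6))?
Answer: -100*√213/39 ≈ -37.422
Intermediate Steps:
Y(B) = √(-1/12 + B) (Y(B) = √(B + 1/(-12)) = √(B - 1/12) = √(-1/12 + B))
R(L) = 5/(-9 + 2*L*(3 + L)) (R(L) = 5/(-9 + (L + 3)*(L + L)) = 5/(-9 + (3 + L)*(2*L)) = 5/(-9 + 2*L*(3 + L)))
(-15 + R(p))*Y(6) = (-15 + 5/(-9 + 2*(-2)² + 6*(-2)))*(√(-3 + 36*6)/6) = (-15 + 5/(-9 + 2*4 - 12))*(√(-3 + 216)/6) = (-15 + 5/(-9 + 8 - 12))*(√213/6) = (-15 + 5/(-13))*(√213/6) = (-15 + 5*(-1/13))*(√213/6) = (-15 - 5/13)*(√213/6) = -100*√213/39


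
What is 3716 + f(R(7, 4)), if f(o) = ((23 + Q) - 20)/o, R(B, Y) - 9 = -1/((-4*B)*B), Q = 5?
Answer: 6560308/1765 ≈ 3716.9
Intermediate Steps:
R(B, Y) = 9 + 1/(4*B²) (R(B, Y) = 9 - 1/((-4*B)*B) = 9 - 1/((-4*B²)) = 9 - (-1)/(4*B²) = 9 + 1/(4*B²))
f(o) = 8/o (f(o) = ((23 + 5) - 20)/o = (28 - 20)/o = 8/o)
3716 + f(R(7, 4)) = 3716 + 8/(9 + (¼)/7²) = 3716 + 8/(9 + (¼)*(1/49)) = 3716 + 8/(9 + 1/196) = 3716 + 8/(1765/196) = 3716 + 8*(196/1765) = 3716 + 1568/1765 = 6560308/1765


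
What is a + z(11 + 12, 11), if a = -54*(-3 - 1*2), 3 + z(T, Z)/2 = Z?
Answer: 286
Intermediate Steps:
z(T, Z) = -6 + 2*Z
a = 270 (a = -54*(-3 - 2) = -54*(-5) = 270)
a + z(11 + 12, 11) = 270 + (-6 + 2*11) = 270 + (-6 + 22) = 270 + 16 = 286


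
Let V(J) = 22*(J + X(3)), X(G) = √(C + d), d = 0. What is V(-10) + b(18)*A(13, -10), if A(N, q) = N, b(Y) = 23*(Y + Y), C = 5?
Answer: 10544 + 22*√5 ≈ 10593.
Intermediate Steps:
b(Y) = 46*Y (b(Y) = 23*(2*Y) = 46*Y)
X(G) = √5 (X(G) = √(5 + 0) = √5)
V(J) = 22*J + 22*√5 (V(J) = 22*(J + √5) = 22*J + 22*√5)
V(-10) + b(18)*A(13, -10) = (22*(-10) + 22*√5) + (46*18)*13 = (-220 + 22*√5) + 828*13 = (-220 + 22*√5) + 10764 = 10544 + 22*√5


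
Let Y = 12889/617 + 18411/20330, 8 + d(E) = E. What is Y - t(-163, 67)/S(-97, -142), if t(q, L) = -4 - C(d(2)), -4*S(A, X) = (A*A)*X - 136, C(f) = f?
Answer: 9613457797261/441077560330 ≈ 21.795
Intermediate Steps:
d(E) = -8 + E
S(A, X) = 34 - X*A²/4 (S(A, X) = -((A*A)*X - 136)/4 = -(A²*X - 136)/4 = -(X*A² - 136)/4 = -(-136 + X*A²)/4 = 34 - X*A²/4)
t(q, L) = 2 (t(q, L) = -4 - (-8 + 2) = -4 - 1*(-6) = -4 + 6 = 2)
Y = 14389103/660190 (Y = 12889*(1/617) + 18411*(1/20330) = 12889/617 + 969/1070 = 14389103/660190 ≈ 21.795)
Y - t(-163, 67)/S(-97, -142) = 14389103/660190 - 2/(34 - ¼*(-142)*(-97)²) = 14389103/660190 - 2/(34 - ¼*(-142)*9409) = 14389103/660190 - 2/(34 + 668039/2) = 14389103/660190 - 2/668107/2 = 14389103/660190 - 2*2/668107 = 14389103/660190 - 1*4/668107 = 14389103/660190 - 4/668107 = 9613457797261/441077560330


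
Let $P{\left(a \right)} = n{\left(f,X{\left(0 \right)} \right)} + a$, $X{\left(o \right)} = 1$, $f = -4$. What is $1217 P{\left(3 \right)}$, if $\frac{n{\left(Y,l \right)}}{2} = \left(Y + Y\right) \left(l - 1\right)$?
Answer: $3651$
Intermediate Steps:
$n{\left(Y,l \right)} = 4 Y \left(-1 + l\right)$ ($n{\left(Y,l \right)} = 2 \left(Y + Y\right) \left(l - 1\right) = 2 \cdot 2 Y \left(-1 + l\right) = 4 Y \left(-1 + l\right)$)
$P{\left(a \right)} = a$ ($P{\left(a \right)} = 4 \left(-4\right) \left(-1 + 1\right) + a = 4 \left(-4\right) 0 + a = 0 + a = a$)
$1217 P{\left(3 \right)} = 1217 \cdot 3 = 3651$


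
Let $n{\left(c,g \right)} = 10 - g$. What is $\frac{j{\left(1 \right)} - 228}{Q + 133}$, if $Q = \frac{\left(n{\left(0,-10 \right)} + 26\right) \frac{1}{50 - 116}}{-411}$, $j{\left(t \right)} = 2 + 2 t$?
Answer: $- \frac{1519056}{901951} \approx -1.6842$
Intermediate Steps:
$Q = \frac{23}{13563}$ ($Q = \frac{\left(\left(10 - -10\right) + 26\right) \frac{1}{50 - 116}}{-411} = \frac{\left(10 + 10\right) + 26}{-66} \left(- \frac{1}{411}\right) = \left(20 + 26\right) \left(- \frac{1}{66}\right) \left(- \frac{1}{411}\right) = 46 \left(- \frac{1}{66}\right) \left(- \frac{1}{411}\right) = \left(- \frac{23}{33}\right) \left(- \frac{1}{411}\right) = \frac{23}{13563} \approx 0.0016958$)
$\frac{j{\left(1 \right)} - 228}{Q + 133} = \frac{\left(2 + 2 \cdot 1\right) - 228}{\frac{23}{13563} + 133} = \frac{\left(2 + 2\right) - 228}{\frac{1803902}{13563}} = \left(4 - 228\right) \frac{13563}{1803902} = \left(-224\right) \frac{13563}{1803902} = - \frac{1519056}{901951}$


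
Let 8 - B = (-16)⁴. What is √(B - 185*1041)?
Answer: I*√258113 ≈ 508.05*I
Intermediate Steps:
B = -65528 (B = 8 - 1*(-16)⁴ = 8 - 1*65536 = 8 - 65536 = -65528)
√(B - 185*1041) = √(-65528 - 185*1041) = √(-65528 - 192585) = √(-258113) = I*√258113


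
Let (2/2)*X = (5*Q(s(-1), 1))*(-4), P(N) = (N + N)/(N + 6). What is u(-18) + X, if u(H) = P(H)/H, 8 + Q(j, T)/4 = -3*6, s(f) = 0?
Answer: 12479/6 ≈ 2079.8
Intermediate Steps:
P(N) = 2*N/(6 + N) (P(N) = (2*N)/(6 + N) = 2*N/(6 + N))
Q(j, T) = -104 (Q(j, T) = -32 + 4*(-3*6) = -32 + 4*(-18) = -32 - 72 = -104)
u(H) = 2/(6 + H) (u(H) = (2*H/(6 + H))/H = 2/(6 + H))
X = 2080 (X = (5*(-104))*(-4) = -520*(-4) = 2080)
u(-18) + X = 2/(6 - 18) + 2080 = 2/(-12) + 2080 = 2*(-1/12) + 2080 = -⅙ + 2080 = 12479/6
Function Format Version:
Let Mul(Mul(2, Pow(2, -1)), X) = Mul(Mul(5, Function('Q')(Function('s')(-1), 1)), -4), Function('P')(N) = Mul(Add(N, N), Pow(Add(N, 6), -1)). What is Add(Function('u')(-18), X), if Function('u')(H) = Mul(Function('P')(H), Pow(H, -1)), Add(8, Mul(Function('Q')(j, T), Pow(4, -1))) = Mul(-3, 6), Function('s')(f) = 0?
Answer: Rational(12479, 6) ≈ 2079.8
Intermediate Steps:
Function('P')(N) = Mul(2, N, Pow(Add(6, N), -1)) (Function('P')(N) = Mul(Mul(2, N), Pow(Add(6, N), -1)) = Mul(2, N, Pow(Add(6, N), -1)))
Function('Q')(j, T) = -104 (Function('Q')(j, T) = Add(-32, Mul(4, Mul(-3, 6))) = Add(-32, Mul(4, -18)) = Add(-32, -72) = -104)
Function('u')(H) = Mul(2, Pow(Add(6, H), -1)) (Function('u')(H) = Mul(Mul(2, H, Pow(Add(6, H), -1)), Pow(H, -1)) = Mul(2, Pow(Add(6, H), -1)))
X = 2080 (X = Mul(Mul(5, -104), -4) = Mul(-520, -4) = 2080)
Add(Function('u')(-18), X) = Add(Mul(2, Pow(Add(6, -18), -1)), 2080) = Add(Mul(2, Pow(-12, -1)), 2080) = Add(Mul(2, Rational(-1, 12)), 2080) = Add(Rational(-1, 6), 2080) = Rational(12479, 6)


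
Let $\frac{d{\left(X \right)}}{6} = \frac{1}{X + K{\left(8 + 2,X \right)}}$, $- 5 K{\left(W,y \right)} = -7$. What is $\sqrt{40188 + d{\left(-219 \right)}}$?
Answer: $\frac{\sqrt{743316738}}{136} \approx 200.47$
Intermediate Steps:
$K{\left(W,y \right)} = \frac{7}{5}$ ($K{\left(W,y \right)} = \left(- \frac{1}{5}\right) \left(-7\right) = \frac{7}{5}$)
$d{\left(X \right)} = \frac{6}{\frac{7}{5} + X}$ ($d{\left(X \right)} = \frac{6}{X + \frac{7}{5}} = \frac{6}{\frac{7}{5} + X}$)
$\sqrt{40188 + d{\left(-219 \right)}} = \sqrt{40188 + \frac{30}{7 + 5 \left(-219\right)}} = \sqrt{40188 + \frac{30}{7 - 1095}} = \sqrt{40188 + \frac{30}{-1088}} = \sqrt{40188 + 30 \left(- \frac{1}{1088}\right)} = \sqrt{40188 - \frac{15}{544}} = \sqrt{\frac{21862257}{544}} = \frac{\sqrt{743316738}}{136}$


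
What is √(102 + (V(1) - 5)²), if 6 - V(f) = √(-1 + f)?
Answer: √103 ≈ 10.149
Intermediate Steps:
V(f) = 6 - √(-1 + f)
√(102 + (V(1) - 5)²) = √(102 + ((6 - √(-1 + 1)) - 5)²) = √(102 + ((6 - √0) - 5)²) = √(102 + ((6 - 1*0) - 5)²) = √(102 + ((6 + 0) - 5)²) = √(102 + (6 - 5)²) = √(102 + 1²) = √(102 + 1) = √103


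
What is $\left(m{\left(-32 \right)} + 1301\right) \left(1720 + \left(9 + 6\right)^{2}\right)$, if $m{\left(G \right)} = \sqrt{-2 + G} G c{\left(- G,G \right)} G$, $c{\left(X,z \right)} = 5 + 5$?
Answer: $2530445 + 19916800 i \sqrt{34} \approx 2.5304 \cdot 10^{6} + 1.1613 \cdot 10^{8} i$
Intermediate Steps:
$c{\left(X,z \right)} = 10$
$m{\left(G \right)} = 10 G^{2} \sqrt{-2 + G}$ ($m{\left(G \right)} = \sqrt{-2 + G} G 10 G = G \sqrt{-2 + G} 10 G = 10 G \sqrt{-2 + G} G = 10 G^{2} \sqrt{-2 + G}$)
$\left(m{\left(-32 \right)} + 1301\right) \left(1720 + \left(9 + 6\right)^{2}\right) = \left(10 \left(-32\right)^{2} \sqrt{-2 - 32} + 1301\right) \left(1720 + \left(9 + 6\right)^{2}\right) = \left(10 \cdot 1024 \sqrt{-34} + 1301\right) \left(1720 + 15^{2}\right) = \left(10 \cdot 1024 i \sqrt{34} + 1301\right) \left(1720 + 225\right) = \left(10240 i \sqrt{34} + 1301\right) 1945 = \left(1301 + 10240 i \sqrt{34}\right) 1945 = 2530445 + 19916800 i \sqrt{34}$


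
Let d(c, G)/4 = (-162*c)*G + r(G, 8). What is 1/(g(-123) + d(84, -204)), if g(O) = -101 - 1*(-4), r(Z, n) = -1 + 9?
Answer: 1/11104063 ≈ 9.0057e-8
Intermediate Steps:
r(Z, n) = 8
d(c, G) = 32 - 648*G*c (d(c, G) = 4*((-162*c)*G + 8) = 4*(-162*G*c + 8) = 4*(8 - 162*G*c) = 32 - 648*G*c)
g(O) = -97 (g(O) = -101 + 4 = -97)
1/(g(-123) + d(84, -204)) = 1/(-97 + (32 - 648*(-204)*84)) = 1/(-97 + (32 + 11104128)) = 1/(-97 + 11104160) = 1/11104063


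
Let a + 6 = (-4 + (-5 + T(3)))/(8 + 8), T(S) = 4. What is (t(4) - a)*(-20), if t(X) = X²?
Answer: -1785/4 ≈ -446.25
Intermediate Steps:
a = -101/16 (a = -6 + (-4 + (-5 + 4))/(8 + 8) = -6 + (-4 - 1)/16 = -6 - 5*1/16 = -6 - 5/16 = -101/16 ≈ -6.3125)
(t(4) - a)*(-20) = (4² - 1*(-101/16))*(-20) = (16 + 101/16)*(-20) = (357/16)*(-20) = -1785/4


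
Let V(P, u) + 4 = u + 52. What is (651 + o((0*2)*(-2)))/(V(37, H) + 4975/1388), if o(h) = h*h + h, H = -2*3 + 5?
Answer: 903588/70211 ≈ 12.870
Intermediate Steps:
H = -1 (H = -6 + 5 = -1)
V(P, u) = 48 + u (V(P, u) = -4 + (u + 52) = -4 + (52 + u) = 48 + u)
o(h) = h + h**2 (o(h) = h**2 + h = h + h**2)
(651 + o((0*2)*(-2)))/(V(37, H) + 4975/1388) = (651 + ((0*2)*(-2))*(1 + (0*2)*(-2)))/((48 - 1) + 4975/1388) = (651 + (0*(-2))*(1 + 0*(-2)))/(47 + 4975*(1/1388)) = (651 + 0*(1 + 0))/(47 + 4975/1388) = (651 + 0*1)/(70211/1388) = (651 + 0)*(1388/70211) = 651*(1388/70211) = 903588/70211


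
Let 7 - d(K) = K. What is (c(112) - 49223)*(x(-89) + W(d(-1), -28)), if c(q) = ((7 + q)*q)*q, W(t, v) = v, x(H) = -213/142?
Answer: -85167267/2 ≈ -4.2584e+7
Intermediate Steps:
d(K) = 7 - K
x(H) = -3/2 (x(H) = -213*1/142 = -3/2)
c(q) = q**2*(7 + q) (c(q) = (q*(7 + q))*q = q**2*(7 + q))
(c(112) - 49223)*(x(-89) + W(d(-1), -28)) = (112**2*(7 + 112) - 49223)*(-3/2 - 28) = (12544*119 - 49223)*(-59/2) = (1492736 - 49223)*(-59/2) = 1443513*(-59/2) = -85167267/2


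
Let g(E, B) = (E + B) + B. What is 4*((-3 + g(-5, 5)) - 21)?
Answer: -76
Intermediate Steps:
g(E, B) = E + 2*B (g(E, B) = (B + E) + B = E + 2*B)
4*((-3 + g(-5, 5)) - 21) = 4*((-3 + (-5 + 2*5)) - 21) = 4*((-3 + (-5 + 10)) - 21) = 4*((-3 + 5) - 21) = 4*(2 - 21) = 4*(-19) = -76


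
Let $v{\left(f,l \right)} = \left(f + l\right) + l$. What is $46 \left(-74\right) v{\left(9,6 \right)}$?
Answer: $-71484$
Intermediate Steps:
$v{\left(f,l \right)} = f + 2 l$
$46 \left(-74\right) v{\left(9,6 \right)} = 46 \left(-74\right) \left(9 + 2 \cdot 6\right) = - 3404 \left(9 + 12\right) = \left(-3404\right) 21 = -71484$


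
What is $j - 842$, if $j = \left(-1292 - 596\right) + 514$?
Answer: $-2216$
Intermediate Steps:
$j = -1374$ ($j = -1888 + 514 = -1374$)
$j - 842 = -1374 - 842 = -2216$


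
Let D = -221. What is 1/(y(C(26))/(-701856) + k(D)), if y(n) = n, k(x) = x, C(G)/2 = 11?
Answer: -350928/77555099 ≈ -0.0045249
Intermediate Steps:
C(G) = 22 (C(G) = 2*11 = 22)
1/(y(C(26))/(-701856) + k(D)) = 1/(22/(-701856) - 221) = 1/(22*(-1/701856) - 221) = 1/(-11/350928 - 221) = 1/(-77555099/350928) = -350928/77555099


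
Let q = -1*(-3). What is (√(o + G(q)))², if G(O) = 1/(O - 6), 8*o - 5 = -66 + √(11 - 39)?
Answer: -191/24 + I*√7/4 ≈ -7.9583 + 0.66144*I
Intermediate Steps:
o = -61/8 + I*√7/4 (o = 5/8 + (-66 + √(11 - 39))/8 = 5/8 + (-66 + √(-28))/8 = 5/8 + (-66 + 2*I*√7)/8 = 5/8 + (-33/4 + I*√7/4) = -61/8 + I*√7/4 ≈ -7.625 + 0.66144*I)
q = 3
G(O) = 1/(-6 + O)
(√(o + G(q)))² = (√((-61/8 + I*√7/4) + 1/(-6 + 3)))² = (√((-61/8 + I*√7/4) + 1/(-3)))² = (√((-61/8 + I*√7/4) - ⅓))² = (√(-191/24 + I*√7/4))² = -191/24 + I*√7/4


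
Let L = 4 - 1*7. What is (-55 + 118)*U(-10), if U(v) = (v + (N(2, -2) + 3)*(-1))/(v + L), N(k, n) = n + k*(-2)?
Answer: 441/13 ≈ 33.923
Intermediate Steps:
N(k, n) = n - 2*k
L = -3 (L = 4 - 7 = -3)
U(v) = (3 + v)/(-3 + v) (U(v) = (v + ((-2 - 2*2) + 3)*(-1))/(v - 3) = (v + ((-2 - 4) + 3)*(-1))/(-3 + v) = (v + (-6 + 3)*(-1))/(-3 + v) = (v - 3*(-1))/(-3 + v) = (v + 3)/(-3 + v) = (3 + v)/(-3 + v))
(-55 + 118)*U(-10) = (-55 + 118)*((3 - 10)/(-3 - 10)) = 63*(-7/(-13)) = 63*(-1/13*(-7)) = 63*(7/13) = 441/13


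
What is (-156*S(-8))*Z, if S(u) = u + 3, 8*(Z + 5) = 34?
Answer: -585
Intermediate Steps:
Z = -¾ (Z = -5 + (⅛)*34 = -5 + 17/4 = -¾ ≈ -0.75000)
S(u) = 3 + u
(-156*S(-8))*Z = -156*(3 - 8)*(-¾) = -156*(-5)*(-¾) = 780*(-¾) = -585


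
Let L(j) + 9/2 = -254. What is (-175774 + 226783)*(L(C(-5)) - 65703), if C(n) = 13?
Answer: -6729260307/2 ≈ -3.3646e+9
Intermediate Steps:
L(j) = -517/2 (L(j) = -9/2 - 254 = -517/2)
(-175774 + 226783)*(L(C(-5)) - 65703) = (-175774 + 226783)*(-517/2 - 65703) = 51009*(-131923/2) = -6729260307/2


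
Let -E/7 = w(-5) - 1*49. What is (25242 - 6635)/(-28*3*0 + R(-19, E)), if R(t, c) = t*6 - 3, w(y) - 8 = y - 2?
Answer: -18607/117 ≈ -159.03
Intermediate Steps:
w(y) = 6 + y (w(y) = 8 + (y - 2) = 8 + (-2 + y) = 6 + y)
E = 336 (E = -7*((6 - 5) - 1*49) = -7*(1 - 49) = -7*(-48) = 336)
R(t, c) = -3 + 6*t (R(t, c) = 6*t - 3 = -3 + 6*t)
(25242 - 6635)/(-28*3*0 + R(-19, E)) = (25242 - 6635)/(-28*3*0 + (-3 + 6*(-19))) = 18607/(-84*0 + (-3 - 114)) = 18607/(0 - 117) = 18607/(-117) = 18607*(-1/117) = -18607/117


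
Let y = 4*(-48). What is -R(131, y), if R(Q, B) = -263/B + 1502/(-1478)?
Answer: -50165/141888 ≈ -0.35355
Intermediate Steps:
y = -192
R(Q, B) = -751/739 - 263/B (R(Q, B) = -263/B + 1502*(-1/1478) = -263/B - 751/739 = -751/739 - 263/B)
-R(131, y) = -(-751/739 - 263/(-192)) = -(-751/739 - 263*(-1/192)) = -(-751/739 + 263/192) = -1*50165/141888 = -50165/141888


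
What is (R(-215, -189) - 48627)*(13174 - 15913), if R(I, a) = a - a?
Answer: 133189353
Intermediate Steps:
R(I, a) = 0
(R(-215, -189) - 48627)*(13174 - 15913) = (0 - 48627)*(13174 - 15913) = -48627*(-2739) = 133189353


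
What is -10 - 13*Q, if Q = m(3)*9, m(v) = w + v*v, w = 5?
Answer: -1648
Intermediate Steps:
m(v) = 5 + v² (m(v) = 5 + v*v = 5 + v²)
Q = 126 (Q = (5 + 3²)*9 = (5 + 9)*9 = 14*9 = 126)
-10 - 13*Q = -10 - 13*126 = -10 - 1638 = -1648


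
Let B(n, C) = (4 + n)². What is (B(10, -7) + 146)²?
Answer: 116964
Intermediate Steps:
(B(10, -7) + 146)² = ((4 + 10)² + 146)² = (14² + 146)² = (196 + 146)² = 342² = 116964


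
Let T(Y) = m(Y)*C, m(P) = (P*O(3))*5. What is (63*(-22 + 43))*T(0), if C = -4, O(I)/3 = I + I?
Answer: 0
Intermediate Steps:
O(I) = 6*I (O(I) = 3*(I + I) = 3*(2*I) = 6*I)
m(P) = 90*P (m(P) = (P*(6*3))*5 = (P*18)*5 = (18*P)*5 = 90*P)
T(Y) = -360*Y (T(Y) = (90*Y)*(-4) = -360*Y)
(63*(-22 + 43))*T(0) = (63*(-22 + 43))*(-360*0) = (63*21)*0 = 1323*0 = 0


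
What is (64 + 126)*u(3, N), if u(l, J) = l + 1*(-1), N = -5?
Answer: 380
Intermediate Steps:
u(l, J) = -1 + l (u(l, J) = l - 1 = -1 + l)
(64 + 126)*u(3, N) = (64 + 126)*(-1 + 3) = 190*2 = 380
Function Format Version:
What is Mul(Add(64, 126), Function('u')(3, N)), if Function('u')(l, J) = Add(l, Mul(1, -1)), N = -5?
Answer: 380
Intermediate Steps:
Function('u')(l, J) = Add(-1, l) (Function('u')(l, J) = Add(l, -1) = Add(-1, l))
Mul(Add(64, 126), Function('u')(3, N)) = Mul(Add(64, 126), Add(-1, 3)) = Mul(190, 2) = 380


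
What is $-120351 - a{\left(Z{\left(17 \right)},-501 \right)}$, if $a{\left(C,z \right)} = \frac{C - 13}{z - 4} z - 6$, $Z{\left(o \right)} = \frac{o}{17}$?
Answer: $- \frac{60768213}{505} \approx -1.2033 \cdot 10^{5}$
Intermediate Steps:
$Z{\left(o \right)} = \frac{o}{17}$ ($Z{\left(o \right)} = o \frac{1}{17} = \frac{o}{17}$)
$a{\left(C,z \right)} = -6 + \frac{z \left(-13 + C\right)}{-4 + z}$ ($a{\left(C,z \right)} = \frac{-13 + C}{-4 + z} z - 6 = \frac{z \left(-13 + C\right)}{-4 + z} - 6 = -6 + \frac{z \left(-13 + C\right)}{-4 + z}$)
$-120351 - a{\left(Z{\left(17 \right)},-501 \right)} = -120351 - \frac{24 - -9519 + \frac{1}{17} \cdot 17 \left(-501\right)}{-4 - 501} = -120351 - \frac{24 + 9519 + 1 \left(-501\right)}{-505} = -120351 - - \frac{24 + 9519 - 501}{505} = -120351 - \left(- \frac{1}{505}\right) 9042 = -120351 - - \frac{9042}{505} = -120351 + \frac{9042}{505} = - \frac{60768213}{505}$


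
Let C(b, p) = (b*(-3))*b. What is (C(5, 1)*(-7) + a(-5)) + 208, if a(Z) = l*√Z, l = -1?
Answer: 733 - I*√5 ≈ 733.0 - 2.2361*I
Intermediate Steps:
C(b, p) = -3*b² (C(b, p) = (-3*b)*b = -3*b²)
a(Z) = -√Z
(C(5, 1)*(-7) + a(-5)) + 208 = (-3*5²*(-7) - √(-5)) + 208 = (-3*25*(-7) - I*√5) + 208 = (-75*(-7) - I*√5) + 208 = (525 - I*√5) + 208 = 733 - I*√5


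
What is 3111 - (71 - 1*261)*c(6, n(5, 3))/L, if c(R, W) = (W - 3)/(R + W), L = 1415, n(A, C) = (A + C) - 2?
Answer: 1760845/566 ≈ 3111.0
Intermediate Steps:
n(A, C) = -2 + A + C
c(R, W) = (-3 + W)/(R + W)
3111 - (71 - 1*261)*c(6, n(5, 3))/L = 3111 - (71 - 1*261)*((-3 + (-2 + 5 + 3))/(6 + (-2 + 5 + 3)))/1415 = 3111 - (71 - 261)*((-3 + 6)/(6 + 6))/1415 = 3111 - (-190*3/12)/1415 = 3111 - (-95*3/6)/1415 = 3111 - (-190*1/4)/1415 = 3111 - (-95)/(2*1415) = 3111 - 1*(-19/566) = 3111 + 19/566 = 1760845/566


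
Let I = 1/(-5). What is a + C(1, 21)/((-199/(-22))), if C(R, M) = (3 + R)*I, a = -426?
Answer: -423958/995 ≈ -426.09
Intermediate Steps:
I = -1/5 ≈ -0.20000
C(R, M) = -3/5 - R/5 (C(R, M) = (3 + R)*(-1/5) = -3/5 - R/5)
a + C(1, 21)/((-199/(-22))) = -426 + (-3/5 - 1/5*1)/((-199/(-22))) = -426 + (-3/5 - 1/5)/((-199*(-1/22))) = -426 - 4/(5*199/22) = -426 - 4/5*22/199 = -426 - 88/995 = -423958/995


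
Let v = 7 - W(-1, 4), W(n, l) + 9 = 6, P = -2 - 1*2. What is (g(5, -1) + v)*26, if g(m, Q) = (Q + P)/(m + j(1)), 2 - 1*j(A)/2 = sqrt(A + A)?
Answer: 17810/73 - 260*sqrt(2)/73 ≈ 238.94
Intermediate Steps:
P = -4 (P = -2 - 2 = -4)
W(n, l) = -3 (W(n, l) = -9 + 6 = -3)
j(A) = 4 - 2*sqrt(2)*sqrt(A) (j(A) = 4 - 2*sqrt(A + A) = 4 - 2*sqrt(2)*sqrt(A))
v = 10 (v = 7 - 1*(-3) = 7 + 3 = 10)
g(m, Q) = (-4 + Q)/(4 + m - 2*sqrt(2)) (g(m, Q) = (Q - 4)/(m + (4 - 2*sqrt(2)*sqrt(1))) = (-4 + Q)/(m + (4 - 2*sqrt(2)*1)) = (-4 + Q)/(m + (4 - 2*sqrt(2))) = (-4 + Q)/(4 + m - 2*sqrt(2)))
(g(5, -1) + v)*26 = ((-4 - 1)/(4 + 5 - 2*sqrt(2)) + 10)*26 = (-5/(9 - 2*sqrt(2)) + 10)*26 = (10 - 5/(9 - 2*sqrt(2)))*26 = 260 - 130/(9 - 2*sqrt(2))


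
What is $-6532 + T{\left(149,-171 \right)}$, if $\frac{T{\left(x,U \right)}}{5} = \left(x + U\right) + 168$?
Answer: $-5802$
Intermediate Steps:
$T{\left(x,U \right)} = 840 + 5 U + 5 x$ ($T{\left(x,U \right)} = 5 \left(\left(x + U\right) + 168\right) = 5 \left(\left(U + x\right) + 168\right) = 5 \left(168 + U + x\right) = 840 + 5 U + 5 x$)
$-6532 + T{\left(149,-171 \right)} = -6532 + \left(840 + 5 \left(-171\right) + 5 \cdot 149\right) = -6532 + \left(840 - 855 + 745\right) = -6532 + 730 = -5802$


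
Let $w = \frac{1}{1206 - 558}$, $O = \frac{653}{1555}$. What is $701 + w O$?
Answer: $\frac{706356293}{1007640} \approx 701.0$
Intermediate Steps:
$O = \frac{653}{1555}$ ($O = 653 \cdot \frac{1}{1555} = \frac{653}{1555} \approx 0.41994$)
$w = \frac{1}{648} \approx 0.0015432$
$701 + w O = 701 + \frac{1}{648} \cdot \frac{653}{1555} = 701 + \frac{653}{1007640} = \frac{706356293}{1007640}$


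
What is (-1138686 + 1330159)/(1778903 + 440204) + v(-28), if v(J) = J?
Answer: -61943523/2219107 ≈ -27.914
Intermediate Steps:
(-1138686 + 1330159)/(1778903 + 440204) + v(-28) = (-1138686 + 1330159)/(1778903 + 440204) - 28 = 191473/2219107 - 28 = -61943523/2219107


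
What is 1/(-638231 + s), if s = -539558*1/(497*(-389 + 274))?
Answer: -57155/36477553247 ≈ -1.5669e-6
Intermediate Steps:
s = 539558/57155 (s = -539558/((-115*497)) = -539558/(-57155) = -539558*(-1/57155) = 539558/57155 ≈ 9.4403)
1/(-638231 + s) = 1/(-638231 + 539558/57155) = 1/(-36477553247/57155) = -57155/36477553247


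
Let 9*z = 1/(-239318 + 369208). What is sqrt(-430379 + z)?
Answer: 17*I*sqrt(226124267174890)/389670 ≈ 656.03*I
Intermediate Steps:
z = 1/1169010 (z = 1/(9*(-239318 + 369208)) = (1/9)/129890 = (1/9)*(1/129890) = 1/1169010 ≈ 8.5542e-7)
sqrt(-430379 + z) = sqrt(-430379 + 1/1169010) = sqrt(-503117354789/1169010) = 17*I*sqrt(226124267174890)/389670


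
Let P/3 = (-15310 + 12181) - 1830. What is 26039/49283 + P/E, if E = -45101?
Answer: 8631530/10057523 ≈ 0.85822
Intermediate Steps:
P = -14877 (P = 3*((-15310 + 12181) - 1830) = 3*(-3129 - 1830) = 3*(-4959) = -14877)
26039/49283 + P/E = 26039/49283 - 14877/(-45101) = 26039*(1/49283) - 14877*(-1/45101) = 2003/3791 + 14877/45101 = 8631530/10057523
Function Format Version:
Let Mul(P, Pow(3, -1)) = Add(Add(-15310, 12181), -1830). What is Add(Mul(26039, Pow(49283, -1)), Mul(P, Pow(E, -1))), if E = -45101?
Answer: Rational(8631530, 10057523) ≈ 0.85822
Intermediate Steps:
P = -14877 (P = Mul(3, Add(Add(-15310, 12181), -1830)) = Mul(3, Add(-3129, -1830)) = Mul(3, -4959) = -14877)
Add(Mul(26039, Pow(49283, -1)), Mul(P, Pow(E, -1))) = Add(Mul(26039, Pow(49283, -1)), Mul(-14877, Pow(-45101, -1))) = Add(Mul(26039, Rational(1, 49283)), Mul(-14877, Rational(-1, 45101))) = Add(Rational(2003, 3791), Rational(14877, 45101)) = Rational(8631530, 10057523)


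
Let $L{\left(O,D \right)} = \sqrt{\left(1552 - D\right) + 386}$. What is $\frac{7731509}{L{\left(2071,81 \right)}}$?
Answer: $\frac{7731509 \sqrt{1857}}{1857} \approx 1.7941 \cdot 10^{5}$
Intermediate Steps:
$L{\left(O,D \right)} = \sqrt{1938 - D}$
$\frac{7731509}{L{\left(2071,81 \right)}} = \frac{7731509}{\sqrt{1938 - 81}} = \frac{7731509}{\sqrt{1857}} = 7731509 \frac{\sqrt{1857}}{1857} = \frac{7731509 \sqrt{1857}}{1857}$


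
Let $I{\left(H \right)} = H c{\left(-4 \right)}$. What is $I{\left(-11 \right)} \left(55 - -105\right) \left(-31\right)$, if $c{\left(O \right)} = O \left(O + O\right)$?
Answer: $1745920$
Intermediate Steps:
$c{\left(O \right)} = 2 O^{2}$ ($c{\left(O \right)} = O 2 O = 2 O^{2}$)
$I{\left(H \right)} = 32 H$ ($I{\left(H \right)} = H 2 \left(-4\right)^{2} = H 2 \cdot 16 = H 32 = 32 H$)
$I{\left(-11 \right)} \left(55 - -105\right) \left(-31\right) = 32 \left(-11\right) \left(55 - -105\right) \left(-31\right) = - 352 \left(55 + 105\right) \left(-31\right) = \left(-352\right) 160 \left(-31\right) = \left(-56320\right) \left(-31\right) = 1745920$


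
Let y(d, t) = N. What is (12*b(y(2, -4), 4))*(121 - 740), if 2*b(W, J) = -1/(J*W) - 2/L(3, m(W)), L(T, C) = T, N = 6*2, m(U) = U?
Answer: 20427/8 ≈ 2553.4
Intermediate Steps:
N = 12
y(d, t) = 12
b(W, J) = -⅓ - 1/(2*J*W) (b(W, J) = (-1/(J*W) - 2/3)/2 = (-1/(J*W) - 2*⅓)/2 = (-1/(J*W) - ⅔)/2 = (-⅔ - 1/(J*W))/2 = -⅓ - 1/(2*J*W))
(12*b(y(2, -4), 4))*(121 - 740) = (12*(-⅓ - ½/(4*12)))*(121 - 740) = (12*(-⅓ - ½*¼*1/12))*(-619) = (12*(-⅓ - 1/96))*(-619) = (12*(-11/32))*(-619) = -33/8*(-619) = 20427/8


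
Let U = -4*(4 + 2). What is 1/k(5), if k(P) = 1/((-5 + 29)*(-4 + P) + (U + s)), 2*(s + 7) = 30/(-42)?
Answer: -103/14 ≈ -7.3571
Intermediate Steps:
U = -24 (U = -4*6 = -24)
s = -103/14 (s = -7 + (30/(-42))/2 = -7 + (30*(-1/42))/2 = -7 + (½)*(-5/7) = -7 - 5/14 = -103/14 ≈ -7.3571)
k(P) = 1/(-1783/14 + 24*P) (k(P) = 1/((-5 + 29)*(-4 + P) + (-24 - 103/14)) = 1/(24*(-4 + P) - 439/14) = 1/((-96 + 24*P) - 439/14) = 1/(-1783/14 + 24*P))
1/k(5) = 1/(14/(-1783 + 336*5)) = 1/(14/(-1783 + 1680)) = 1/(14/(-103)) = 1/(14*(-1/103)) = 1/(-14/103) = -103/14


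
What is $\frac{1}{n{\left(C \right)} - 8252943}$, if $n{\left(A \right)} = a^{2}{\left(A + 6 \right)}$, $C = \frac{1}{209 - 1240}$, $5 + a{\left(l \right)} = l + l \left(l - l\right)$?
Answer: $- \frac{1062961}{8772555483323} \approx -1.2117 \cdot 10^{-7}$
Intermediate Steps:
$a{\left(l \right)} = -5 + l$ ($a{\left(l \right)} = -5 + \left(l + l \left(l - l\right)\right) = -5 + \left(l + l 0\right) = -5 + \left(l + 0\right) = -5 + l$)
$C = - \frac{1}{1031}$ ($C = \frac{1}{-1031} = - \frac{1}{1031} \approx -0.00096993$)
$n{\left(A \right)} = \left(1 + A\right)^{2}$ ($n{\left(A \right)} = \left(-5 + \left(A + 6\right)\right)^{2} = \left(-5 + \left(6 + A\right)\right)^{2} = \left(1 + A\right)^{2}$)
$\frac{1}{n{\left(C \right)} - 8252943} = \frac{1}{\left(1 - \frac{1}{1031}\right)^{2} - 8252943} = \frac{1}{\left(\frac{1030}{1031}\right)^{2} - 8252943} = \frac{1}{\frac{1060900}{1062961} - 8252943} = \frac{1}{- \frac{8772555483323}{1062961}} = - \frac{1062961}{8772555483323}$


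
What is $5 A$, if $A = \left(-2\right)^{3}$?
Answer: $-40$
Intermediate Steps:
$A = -8$
$5 A = 5 \left(-8\right) = -40$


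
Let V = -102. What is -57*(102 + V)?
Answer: 0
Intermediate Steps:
-57*(102 + V) = -57*(102 - 102) = -57*0 = 0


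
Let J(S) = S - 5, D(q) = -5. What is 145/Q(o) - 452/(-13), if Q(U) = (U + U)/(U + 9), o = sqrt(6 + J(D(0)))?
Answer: 2789/26 - 1305*I/4 ≈ 107.27 - 326.25*I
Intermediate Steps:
J(S) = -5 + S
o = 2*I (o = sqrt(6 + (-5 - 5)) = sqrt(6 - 10) = sqrt(-4) = 2*I ≈ 2.0*I)
Q(U) = 2*U/(9 + U) (Q(U) = (2*U)/(9 + U) = 2*U/(9 + U))
145/Q(o) - 452/(-13) = 145/((2*(2*I)/(9 + 2*I))) - 452/(-13) = 145/((2*(2*I)*((9 - 2*I)/85))) - 452*(-1/13) = 145/((4*I*(9 - 2*I)/85)) + 452/13 = 145*(-I*(9 + 2*I)/4) + 452/13 = -145*I*(9 + 2*I)/4 + 452/13 = 452/13 - 145*I*(9 + 2*I)/4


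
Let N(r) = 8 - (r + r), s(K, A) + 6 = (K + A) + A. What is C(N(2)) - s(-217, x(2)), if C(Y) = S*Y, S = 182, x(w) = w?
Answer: 947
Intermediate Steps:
s(K, A) = -6 + K + 2*A (s(K, A) = -6 + ((K + A) + A) = -6 + ((A + K) + A) = -6 + (K + 2*A) = -6 + K + 2*A)
N(r) = 8 - 2*r
C(Y) = 182*Y
C(N(2)) - s(-217, x(2)) = 182*(8 - 2*2) - (-6 - 217 + 2*2) = 182*(8 - 4) - (-6 - 217 + 4) = 182*4 - 1*(-219) = 728 + 219 = 947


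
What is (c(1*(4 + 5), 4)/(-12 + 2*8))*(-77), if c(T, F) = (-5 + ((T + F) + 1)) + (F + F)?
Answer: -1309/4 ≈ -327.25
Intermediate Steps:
c(T, F) = -4 + T + 3*F (c(T, F) = (-5 + ((F + T) + 1)) + 2*F = (-5 + (1 + F + T)) + 2*F = (-4 + F + T) + 2*F = -4 + T + 3*F)
(c(1*(4 + 5), 4)/(-12 + 2*8))*(-77) = ((-4 + 1*(4 + 5) + 3*4)/(-12 + 2*8))*(-77) = ((-4 + 1*9 + 12)/(-12 + 16))*(-77) = ((-4 + 9 + 12)/4)*(-77) = ((¼)*17)*(-77) = (17/4)*(-77) = -1309/4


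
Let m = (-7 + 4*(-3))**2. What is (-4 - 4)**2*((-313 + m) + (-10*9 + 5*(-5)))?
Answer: -4288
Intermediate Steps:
m = 361 (m = (-7 - 12)**2 = (-19)**2 = 361)
(-4 - 4)**2*((-313 + m) + (-10*9 + 5*(-5))) = (-4 - 4)**2*((-313 + 361) + (-10*9 + 5*(-5))) = (-8)**2*(48 + (-90 - 25)) = 64*(48 - 115) = 64*(-67) = -4288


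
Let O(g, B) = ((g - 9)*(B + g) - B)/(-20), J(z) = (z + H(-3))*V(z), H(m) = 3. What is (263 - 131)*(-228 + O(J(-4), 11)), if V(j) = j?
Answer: -147642/5 ≈ -29528.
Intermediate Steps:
J(z) = z*(3 + z) (J(z) = (z + 3)*z = (3 + z)*z = z*(3 + z))
O(g, B) = B/20 - (-9 + g)*(B + g)/20 (O(g, B) = ((-9 + g)*(B + g) - B)*(-1/20) = (-B + (-9 + g)*(B + g))*(-1/20) = B/20 - (-9 + g)*(B + g)/20)
(263 - 131)*(-228 + O(J(-4), 11)) = (263 - 131)*(-228 + ((1/2)*11 - 16*(3 - 4)**2/20 + 9*(-4*(3 - 4))/20 - 1/20*11*(-4*(3 - 4)))) = 132*(-228 + (11/2 - (-4*(-1))**2/20 + 9*(-4*(-1))/20 - 1/20*11*(-4*(-1)))) = 132*(-228 + (11/2 - 1/20*4**2 + (9/20)*4 - 1/20*11*4)) = 132*(-228 + (11/2 - 1/20*16 + 9/5 - 11/5)) = 132*(-228 + (11/2 - 4/5 + 9/5 - 11/5)) = 132*(-228 + 43/10) = 132*(-2237/10) = -147642/5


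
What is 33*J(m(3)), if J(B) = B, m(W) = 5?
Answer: 165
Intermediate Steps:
33*J(m(3)) = 33*5 = 165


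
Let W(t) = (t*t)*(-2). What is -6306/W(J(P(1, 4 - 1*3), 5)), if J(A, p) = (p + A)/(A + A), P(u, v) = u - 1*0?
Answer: 1051/3 ≈ 350.33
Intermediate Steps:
P(u, v) = u (P(u, v) = u + 0 = u)
J(A, p) = (A + p)/(2*A) (J(A, p) = (A + p)/((2*A)) = (A + p)*(1/(2*A)) = (A + p)/(2*A))
W(t) = -2*t² (W(t) = t²*(-2) = -2*t²)
-6306/W(J(P(1, 4 - 1*3), 5)) = -6306*(-2/(1 + 5)²) = -6306/((-2*((½)*1*6)²)) = -6306/((-2*3²)) = -6306/((-2*9)) = -6306/(-18) = -6306*(-1/18) = 1051/3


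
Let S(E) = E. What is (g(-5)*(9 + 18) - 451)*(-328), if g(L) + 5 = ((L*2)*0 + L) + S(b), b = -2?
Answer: 254200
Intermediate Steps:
g(L) = -7 + L (g(L) = -5 + (((L*2)*0 + L) - 2) = -5 + (((2*L)*0 + L) - 2) = -5 + ((0 + L) - 2) = -5 + (L - 2) = -5 + (-2 + L) = -7 + L)
(g(-5)*(9 + 18) - 451)*(-328) = ((-7 - 5)*(9 + 18) - 451)*(-328) = (-12*27 - 451)*(-328) = (-324 - 451)*(-328) = -775*(-328) = 254200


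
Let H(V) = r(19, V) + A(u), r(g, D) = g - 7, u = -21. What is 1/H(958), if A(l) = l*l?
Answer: 1/453 ≈ 0.0022075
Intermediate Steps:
r(g, D) = -7 + g
A(l) = l²
H(V) = 453 (H(V) = (-7 + 19) + (-21)² = 12 + 441 = 453)
1/H(958) = 1/453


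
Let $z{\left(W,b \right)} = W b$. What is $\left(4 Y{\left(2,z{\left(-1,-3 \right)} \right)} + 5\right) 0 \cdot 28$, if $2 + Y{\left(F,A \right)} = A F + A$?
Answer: $0$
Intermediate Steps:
$Y{\left(F,A \right)} = -2 + A + A F$ ($Y{\left(F,A \right)} = -2 + \left(A F + A\right) = -2 + \left(A + A F\right) = -2 + A + A F$)
$\left(4 Y{\left(2,z{\left(-1,-3 \right)} \right)} + 5\right) 0 \cdot 28 = \left(4 \left(-2 - -3 + \left(-1\right) \left(-3\right) 2\right) + 5\right) 0 \cdot 28 = \left(4 \left(-2 + 3 + 3 \cdot 2\right) + 5\right) 0 \cdot 28 = \left(4 \left(-2 + 3 + 6\right) + 5\right) 0 \cdot 28 = \left(4 \cdot 7 + 5\right) 0 \cdot 28 = \left(28 + 5\right) 0 \cdot 28 = 33 \cdot 0 \cdot 28 = 0 \cdot 28 = 0$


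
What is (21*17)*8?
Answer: 2856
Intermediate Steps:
(21*17)*8 = 357*8 = 2856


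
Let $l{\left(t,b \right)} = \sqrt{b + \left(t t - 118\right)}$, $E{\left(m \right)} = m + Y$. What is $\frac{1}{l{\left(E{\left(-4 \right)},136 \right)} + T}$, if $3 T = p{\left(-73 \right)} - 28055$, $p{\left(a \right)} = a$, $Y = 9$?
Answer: $- \frac{9376}{87909333} - \frac{\sqrt{43}}{87909333} \approx -0.00010673$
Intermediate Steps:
$T = -9376$ ($T = \frac{-73 - 28055}{3} = \frac{1}{3} \left(-28128\right) = -9376$)
$E{\left(m \right)} = 9 + m$ ($E{\left(m \right)} = m + 9 = 9 + m$)
$l{\left(t,b \right)} = \sqrt{-118 + b + t^{2}}$ ($l{\left(t,b \right)} = \sqrt{b + \left(t^{2} - 118\right)} = \sqrt{b + \left(-118 + t^{2}\right)} = \sqrt{-118 + b + t^{2}}$)
$\frac{1}{l{\left(E{\left(-4 \right)},136 \right)} + T} = \frac{1}{\sqrt{-118 + 136 + \left(9 - 4\right)^{2}} - 9376} = \frac{1}{\sqrt{-118 + 136 + 5^{2}} - 9376} = \frac{1}{\sqrt{-118 + 136 + 25} - 9376} = \frac{1}{\sqrt{43} - 9376} = \frac{1}{-9376 + \sqrt{43}}$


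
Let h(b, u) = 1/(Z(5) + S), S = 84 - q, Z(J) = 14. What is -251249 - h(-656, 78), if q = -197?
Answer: -74118456/295 ≈ -2.5125e+5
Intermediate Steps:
S = 281 (S = 84 - 1*(-197) = 84 + 197 = 281)
h(b, u) = 1/295 (h(b, u) = 1/(14 + 281) = 1/295)
-251249 - h(-656, 78) = -251249 - 1*1/295 = -251249 - 1/295 = -74118456/295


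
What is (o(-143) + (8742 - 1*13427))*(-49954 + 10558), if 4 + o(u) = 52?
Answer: 182679252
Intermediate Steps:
o(u) = 48 (o(u) = -4 + 52 = 48)
(o(-143) + (8742 - 1*13427))*(-49954 + 10558) = (48 + (8742 - 1*13427))*(-49954 + 10558) = (48 + (8742 - 13427))*(-39396) = (48 - 4685)*(-39396) = -4637*(-39396) = 182679252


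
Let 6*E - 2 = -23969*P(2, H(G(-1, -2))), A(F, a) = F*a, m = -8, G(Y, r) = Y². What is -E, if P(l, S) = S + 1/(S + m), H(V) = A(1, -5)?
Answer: -790990/39 ≈ -20282.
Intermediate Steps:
H(V) = -5 (H(V) = 1*(-5) = -5)
P(l, S) = S + 1/(-8 + S) (P(l, S) = S + 1/(S - 8) = S + 1/(-8 + S))
E = 790990/39 (E = ⅓ + (-23969*(1 + (-5)² - 8*(-5))/(-8 - 5))/6 = ⅓ + (-23969*(1 + 25 + 40)/(-13))/6 = ⅓ + (-(-23969)*66/13)/6 = ⅓ + (-23969*(-66/13))/6 = ⅓ + (⅙)*(1581954/13) = ⅓ + 263659/13 = 790990/39 ≈ 20282.)
-E = -1*790990/39 = -790990/39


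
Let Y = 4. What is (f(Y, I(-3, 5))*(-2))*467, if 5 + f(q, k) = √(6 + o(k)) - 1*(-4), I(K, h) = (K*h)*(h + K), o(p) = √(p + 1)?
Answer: 934 - 934*√(6 + I*√29) ≈ -1542.6 - 948.43*I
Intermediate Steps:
o(p) = √(1 + p)
I(K, h) = K*h*(K + h) (I(K, h) = (K*h)*(K + h) = K*h*(K + h))
f(q, k) = -1 + √(6 + √(1 + k)) (f(q, k) = -5 + (√(6 + √(1 + k)) - 1*(-4)) = -5 + (√(6 + √(1 + k)) + 4) = -5 + (4 + √(6 + √(1 + k))) = -1 + √(6 + √(1 + k)))
(f(Y, I(-3, 5))*(-2))*467 = ((-1 + √(6 + √(1 - 3*5*(-3 + 5))))*(-2))*467 = ((-1 + √(6 + √(1 - 3*5*2)))*(-2))*467 = ((-1 + √(6 + √(1 - 30)))*(-2))*467 = ((-1 + √(6 + √(-29)))*(-2))*467 = ((-1 + √(6 + I*√29))*(-2))*467 = (2 - 2*√(6 + I*√29))*467 = 934 - 934*√(6 + I*√29)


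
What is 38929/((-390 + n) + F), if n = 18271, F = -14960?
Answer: 38929/2921 ≈ 13.327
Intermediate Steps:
38929/((-390 + n) + F) = 38929/((-390 + 18271) - 14960) = 38929/(17881 - 14960) = 38929/2921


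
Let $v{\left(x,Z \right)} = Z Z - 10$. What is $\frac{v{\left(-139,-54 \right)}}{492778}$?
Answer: $\frac{1453}{246389} \approx 0.0058972$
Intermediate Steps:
$v{\left(x,Z \right)} = -10 + Z^{2}$ ($v{\left(x,Z \right)} = Z^{2} - 10 = -10 + Z^{2}$)
$\frac{v{\left(-139,-54 \right)}}{492778} = \frac{-10 + \left(-54\right)^{2}}{492778} = \left(-10 + 2916\right) \frac{1}{492778} = 2906 \cdot \frac{1}{492778} = \frac{1453}{246389}$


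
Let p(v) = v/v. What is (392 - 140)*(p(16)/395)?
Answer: 252/395 ≈ 0.63797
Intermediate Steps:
p(v) = 1
(392 - 140)*(p(16)/395) = (392 - 140)*(1/395) = 252*(1*(1/395)) = 252*(1/395) = 252/395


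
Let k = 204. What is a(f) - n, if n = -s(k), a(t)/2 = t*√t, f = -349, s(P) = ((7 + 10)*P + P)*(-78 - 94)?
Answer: -631584 - 698*I*√349 ≈ -6.3158e+5 - 13040.0*I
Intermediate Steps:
s(P) = -3096*P (s(P) = (17*P + P)*(-172) = (18*P)*(-172) = -3096*P)
a(t) = 2*t^(3/2) (a(t) = 2*(t*√t) = 2*t^(3/2))
n = 631584 (n = -(-3096)*204 = -1*(-631584) = 631584)
a(f) - n = 2*(-349)^(3/2) - 1*631584 = 2*(-349*I*√349) - 631584 = -698*I*√349 - 631584 = -631584 - 698*I*√349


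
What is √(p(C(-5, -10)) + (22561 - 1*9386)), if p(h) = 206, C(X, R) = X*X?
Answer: √13381 ≈ 115.68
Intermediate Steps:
C(X, R) = X²
√(p(C(-5, -10)) + (22561 - 1*9386)) = √(206 + (22561 - 1*9386)) = √(206 + (22561 - 9386)) = √(206 + 13175) = √13381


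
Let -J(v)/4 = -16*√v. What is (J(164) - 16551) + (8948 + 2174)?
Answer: -5429 + 128*√41 ≈ -4609.4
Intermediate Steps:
J(v) = 64*√v (J(v) = -(-64)*√v = 64*√v)
(J(164) - 16551) + (8948 + 2174) = (64*√164 - 16551) + (8948 + 2174) = (64*(2*√41) - 16551) + 11122 = (128*√41 - 16551) + 11122 = (-16551 + 128*√41) + 11122 = -5429 + 128*√41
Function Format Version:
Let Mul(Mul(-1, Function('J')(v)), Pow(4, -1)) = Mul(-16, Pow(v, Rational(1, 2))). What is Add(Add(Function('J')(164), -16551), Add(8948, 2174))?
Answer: Add(-5429, Mul(128, Pow(41, Rational(1, 2)))) ≈ -4609.4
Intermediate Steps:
Function('J')(v) = Mul(64, Pow(v, Rational(1, 2))) (Function('J')(v) = Mul(-4, Mul(-16, Pow(v, Rational(1, 2)))) = Mul(64, Pow(v, Rational(1, 2))))
Add(Add(Function('J')(164), -16551), Add(8948, 2174)) = Add(Add(Mul(64, Pow(164, Rational(1, 2))), -16551), Add(8948, 2174)) = Add(Add(Mul(64, Mul(2, Pow(41, Rational(1, 2)))), -16551), 11122) = Add(Add(Mul(128, Pow(41, Rational(1, 2))), -16551), 11122) = Add(Add(-16551, Mul(128, Pow(41, Rational(1, 2)))), 11122) = Add(-5429, Mul(128, Pow(41, Rational(1, 2))))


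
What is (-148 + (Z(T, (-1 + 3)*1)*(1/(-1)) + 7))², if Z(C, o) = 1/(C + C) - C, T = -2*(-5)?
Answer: 6869641/400 ≈ 17174.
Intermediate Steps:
T = 10
Z(C, o) = 1/(2*C) - C
(-148 + (Z(T, (-1 + 3)*1)*(1/(-1)) + 7))² = (-148 + (((½)/10 - 1*10)*(1/(-1)) + 7))² = (-148 + (((½)*(⅒) - 10)*(1*(-1)) + 7))² = (-148 + ((1/20 - 10)*(-1) + 7))² = (-148 + (-199/20*(-1) + 7))² = (-148 + (199/20 + 7))² = (-148 + 339/20)² = (-2621/20)² = 6869641/400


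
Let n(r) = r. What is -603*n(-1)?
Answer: 603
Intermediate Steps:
-603*n(-1) = -603*(-1) = 603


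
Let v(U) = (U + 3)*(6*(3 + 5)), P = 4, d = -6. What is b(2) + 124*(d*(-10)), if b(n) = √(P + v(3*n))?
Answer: 7440 + 2*√109 ≈ 7460.9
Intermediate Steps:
v(U) = 144 + 48*U (v(U) = (3 + U)*(6*8) = (3 + U)*48 = 144 + 48*U)
b(n) = √(148 + 144*n) (b(n) = √(4 + (144 + 48*(3*n))) = √(4 + (144 + 144*n)) = √(148 + 144*n))
b(2) + 124*(d*(-10)) = 2*√(37 + 36*2) + 124*(-6*(-10)) = 2*√(37 + 72) + 124*60 = 2*√109 + 7440 = 7440 + 2*√109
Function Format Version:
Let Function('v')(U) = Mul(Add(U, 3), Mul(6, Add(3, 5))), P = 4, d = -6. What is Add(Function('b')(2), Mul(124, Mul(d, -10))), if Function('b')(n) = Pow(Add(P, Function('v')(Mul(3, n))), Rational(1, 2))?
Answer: Add(7440, Mul(2, Pow(109, Rational(1, 2)))) ≈ 7460.9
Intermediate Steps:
Function('v')(U) = Add(144, Mul(48, U)) (Function('v')(U) = Mul(Add(3, U), Mul(6, 8)) = Mul(Add(3, U), 48) = Add(144, Mul(48, U)))
Function('b')(n) = Pow(Add(148, Mul(144, n)), Rational(1, 2)) (Function('b')(n) = Pow(Add(4, Add(144, Mul(48, Mul(3, n)))), Rational(1, 2)) = Pow(Add(4, Add(144, Mul(144, n))), Rational(1, 2)) = Pow(Add(148, Mul(144, n)), Rational(1, 2)))
Add(Function('b')(2), Mul(124, Mul(d, -10))) = Add(Mul(2, Pow(Add(37, Mul(36, 2)), Rational(1, 2))), Mul(124, Mul(-6, -10))) = Add(Mul(2, Pow(Add(37, 72), Rational(1, 2))), Mul(124, 60)) = Add(Mul(2, Pow(109, Rational(1, 2))), 7440) = Add(7440, Mul(2, Pow(109, Rational(1, 2))))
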